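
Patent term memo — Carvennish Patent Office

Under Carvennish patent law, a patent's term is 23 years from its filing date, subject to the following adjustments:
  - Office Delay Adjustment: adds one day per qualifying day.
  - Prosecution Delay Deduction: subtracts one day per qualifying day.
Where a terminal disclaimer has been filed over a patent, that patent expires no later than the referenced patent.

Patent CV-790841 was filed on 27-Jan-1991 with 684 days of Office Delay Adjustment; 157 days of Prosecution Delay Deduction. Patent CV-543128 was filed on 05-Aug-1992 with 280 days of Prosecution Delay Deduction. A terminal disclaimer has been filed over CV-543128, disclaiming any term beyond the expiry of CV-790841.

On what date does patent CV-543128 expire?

2014-10-29

Natural term of CV-543128:
  Base: filing + 23 years → 5 August 2015.
  Prosecution Delay Deduction: −280 days → 29 October 2014.
Expiry of referenced patent CV-790841:
  Base: filing + 23 years → 27 January 2014.
  Office Delay Adjustment: +684 days → 12 December 2015.
  Prosecution Delay Deduction: −157 days → 8 July 2015.
Terminal disclaimer: CV-543128 expires on the earlier of 29 October 2014 and 8 July 2015.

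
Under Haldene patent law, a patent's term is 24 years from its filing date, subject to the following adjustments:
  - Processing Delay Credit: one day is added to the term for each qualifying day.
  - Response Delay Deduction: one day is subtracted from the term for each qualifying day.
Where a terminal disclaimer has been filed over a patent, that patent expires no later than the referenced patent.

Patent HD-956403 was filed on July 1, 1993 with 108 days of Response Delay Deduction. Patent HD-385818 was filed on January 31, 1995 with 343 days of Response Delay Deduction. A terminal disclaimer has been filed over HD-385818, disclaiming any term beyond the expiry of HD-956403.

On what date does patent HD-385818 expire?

Natural term of HD-385818:
  Base: filing + 24 years → 31 January 2019.
  Response Delay Deduction: −343 days → 22 February 2018.
Expiry of referenced patent HD-956403:
  Base: filing + 24 years → 1 July 2017.
  Response Delay Deduction: −108 days → 15 March 2017.
Terminal disclaimer: HD-385818 expires on the earlier of 22 February 2018 and 15 March 2017.

March 15, 2017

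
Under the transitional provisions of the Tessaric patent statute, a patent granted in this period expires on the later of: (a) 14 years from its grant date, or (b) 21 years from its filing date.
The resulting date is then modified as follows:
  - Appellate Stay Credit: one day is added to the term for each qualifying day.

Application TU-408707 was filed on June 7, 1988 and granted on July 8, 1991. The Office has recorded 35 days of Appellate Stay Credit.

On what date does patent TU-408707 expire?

2009-07-12

(a) grant + 14 years → 8 July 2005.
(b) filing + 21 years → 7 June 2009.
Later of the two: 7 June 2009.
Appellate Stay Credit: +35 days → 12 July 2009.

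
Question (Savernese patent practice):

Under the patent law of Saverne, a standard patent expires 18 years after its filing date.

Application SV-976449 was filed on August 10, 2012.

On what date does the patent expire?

August 10, 2030

Filing date + 18 years → 10 August 2030.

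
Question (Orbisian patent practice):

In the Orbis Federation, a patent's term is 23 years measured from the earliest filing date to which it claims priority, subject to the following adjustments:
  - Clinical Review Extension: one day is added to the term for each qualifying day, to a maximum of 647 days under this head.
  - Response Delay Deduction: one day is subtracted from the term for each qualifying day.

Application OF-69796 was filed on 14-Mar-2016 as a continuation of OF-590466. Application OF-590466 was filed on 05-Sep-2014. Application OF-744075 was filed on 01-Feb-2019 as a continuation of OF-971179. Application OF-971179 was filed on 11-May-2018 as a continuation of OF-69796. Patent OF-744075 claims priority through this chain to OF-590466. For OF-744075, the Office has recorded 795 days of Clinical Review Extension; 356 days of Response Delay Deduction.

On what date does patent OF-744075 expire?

June 23, 2038

Earliest priority filing: 5 September 2014.
Base term: 5 September 2014 + 23 years → 5 September 2037.
Clinical Review Extension: 795 days claimed exceeds the 647-day cap, so +647 days → 14 June 2039.
Response Delay Deduction: −356 days → 23 June 2038.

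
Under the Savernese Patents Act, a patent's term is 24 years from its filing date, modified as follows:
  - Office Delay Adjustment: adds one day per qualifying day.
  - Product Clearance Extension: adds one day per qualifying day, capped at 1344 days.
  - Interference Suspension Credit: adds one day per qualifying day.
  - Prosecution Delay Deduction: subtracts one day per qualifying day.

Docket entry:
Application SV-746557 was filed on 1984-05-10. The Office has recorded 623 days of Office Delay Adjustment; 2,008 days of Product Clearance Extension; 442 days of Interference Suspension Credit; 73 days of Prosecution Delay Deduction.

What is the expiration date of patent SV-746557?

Base term: filing date + 24 years → 10 May 2008.
Office Delay Adjustment: +623 days → 23 January 2010.
Product Clearance Extension: 2008 days claimed exceeds the 1344-day cap, so +1344 days → 28 September 2013.
Interference Suspension Credit: +442 days → 14 December 2014.
Prosecution Delay Deduction: −73 days → 2 October 2014.

2014-10-02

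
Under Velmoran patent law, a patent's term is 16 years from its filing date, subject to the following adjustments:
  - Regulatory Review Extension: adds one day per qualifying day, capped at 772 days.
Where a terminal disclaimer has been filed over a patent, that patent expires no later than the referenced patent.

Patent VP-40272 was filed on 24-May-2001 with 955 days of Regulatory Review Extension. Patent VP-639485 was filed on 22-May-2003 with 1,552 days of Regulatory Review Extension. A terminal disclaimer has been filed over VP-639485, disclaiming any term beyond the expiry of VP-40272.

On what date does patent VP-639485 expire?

Natural term of VP-639485:
  Base: filing + 16 years → 22 May 2019.
  Regulatory Review Extension: 1552 days claimed exceeds the 772-day cap, so +772 days → 2 July 2021.
Expiry of referenced patent VP-40272:
  Base: filing + 16 years → 24 May 2017.
  Regulatory Review Extension: 955 days claimed exceeds the 772-day cap, so +772 days → 5 July 2019.
Terminal disclaimer: VP-639485 expires on the earlier of 2 July 2021 and 5 July 2019.

July 5, 2019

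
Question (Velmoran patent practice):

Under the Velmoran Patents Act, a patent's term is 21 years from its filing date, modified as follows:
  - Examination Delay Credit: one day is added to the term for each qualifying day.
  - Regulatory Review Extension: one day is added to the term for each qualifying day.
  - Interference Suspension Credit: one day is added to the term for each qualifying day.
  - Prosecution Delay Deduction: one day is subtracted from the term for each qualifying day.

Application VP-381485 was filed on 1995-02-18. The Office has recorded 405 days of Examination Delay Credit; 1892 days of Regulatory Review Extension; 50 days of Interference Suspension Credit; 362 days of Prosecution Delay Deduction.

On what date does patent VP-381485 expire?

Base term: filing date + 21 years → 18 February 2016.
Examination Delay Credit: +405 days → 29 March 2017.
Regulatory Review Extension: +1892 days → 3 June 2022.
Interference Suspension Credit: +50 days → 23 July 2022.
Prosecution Delay Deduction: −362 days → 26 July 2021.

July 26, 2021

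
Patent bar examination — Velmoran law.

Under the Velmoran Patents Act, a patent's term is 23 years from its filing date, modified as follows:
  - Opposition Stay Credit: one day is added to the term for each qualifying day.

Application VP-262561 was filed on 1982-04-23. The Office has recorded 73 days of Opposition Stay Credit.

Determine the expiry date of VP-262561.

July 5, 2005

Base term: filing date + 23 years → 23 April 2005.
Opposition Stay Credit: +73 days → 5 July 2005.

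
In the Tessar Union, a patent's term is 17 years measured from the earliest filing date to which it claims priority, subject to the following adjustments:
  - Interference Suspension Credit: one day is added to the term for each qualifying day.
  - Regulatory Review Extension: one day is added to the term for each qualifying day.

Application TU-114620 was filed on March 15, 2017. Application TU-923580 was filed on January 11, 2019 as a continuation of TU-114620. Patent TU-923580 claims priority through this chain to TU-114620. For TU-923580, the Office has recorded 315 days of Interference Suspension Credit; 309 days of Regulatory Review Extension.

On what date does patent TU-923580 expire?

Earliest priority filing: 15 March 2017.
Base term: 15 March 2017 + 17 years → 15 March 2034.
Interference Suspension Credit: +315 days → 24 January 2035.
Regulatory Review Extension: +309 days → 29 November 2035.

2035-11-29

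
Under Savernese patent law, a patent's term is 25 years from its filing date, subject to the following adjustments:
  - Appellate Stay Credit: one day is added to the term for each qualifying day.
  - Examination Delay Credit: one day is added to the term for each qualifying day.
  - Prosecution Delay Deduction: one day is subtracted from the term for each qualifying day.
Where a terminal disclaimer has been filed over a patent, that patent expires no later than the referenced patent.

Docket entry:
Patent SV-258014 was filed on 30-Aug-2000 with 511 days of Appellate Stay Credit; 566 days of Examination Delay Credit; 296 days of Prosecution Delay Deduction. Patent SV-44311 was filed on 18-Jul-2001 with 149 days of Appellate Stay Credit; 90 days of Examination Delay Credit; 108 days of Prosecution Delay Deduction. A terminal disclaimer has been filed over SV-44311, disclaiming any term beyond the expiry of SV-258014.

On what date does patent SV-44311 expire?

2026-11-26

Natural term of SV-44311:
  Base: filing + 25 years → 18 July 2026.
  Appellate Stay Credit: +149 days → 14 December 2026.
  Examination Delay Credit: +90 days → 14 March 2027.
  Prosecution Delay Deduction: −108 days → 26 November 2026.
Expiry of referenced patent SV-258014:
  Base: filing + 25 years → 30 August 2025.
  Appellate Stay Credit: +511 days → 23 January 2027.
  Examination Delay Credit: +566 days → 11 August 2028.
  Prosecution Delay Deduction: −296 days → 20 October 2027.
Terminal disclaimer: SV-44311 expires on the earlier of 26 November 2026 and 20 October 2027.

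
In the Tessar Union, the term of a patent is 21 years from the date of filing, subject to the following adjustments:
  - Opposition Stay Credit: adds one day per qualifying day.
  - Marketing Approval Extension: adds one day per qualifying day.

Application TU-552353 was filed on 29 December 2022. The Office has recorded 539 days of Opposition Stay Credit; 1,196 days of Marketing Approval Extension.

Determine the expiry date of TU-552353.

Base term: filing date + 21 years → 29 December 2043.
Opposition Stay Credit: +539 days → 20 June 2045.
Marketing Approval Extension: +1196 days → 28 September 2048.

2048-09-28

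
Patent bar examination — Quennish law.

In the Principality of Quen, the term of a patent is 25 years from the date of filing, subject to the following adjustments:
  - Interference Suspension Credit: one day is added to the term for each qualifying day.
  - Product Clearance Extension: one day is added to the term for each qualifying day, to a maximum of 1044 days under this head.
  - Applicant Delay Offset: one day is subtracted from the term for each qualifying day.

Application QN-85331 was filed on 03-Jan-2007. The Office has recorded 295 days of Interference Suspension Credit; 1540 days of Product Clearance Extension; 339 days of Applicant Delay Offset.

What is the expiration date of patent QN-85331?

Base term: filing date + 25 years → 3 January 2032.
Interference Suspension Credit: +295 days → 24 October 2032.
Product Clearance Extension: 1540 days claimed exceeds the 1044-day cap, so +1044 days → 3 September 2035.
Applicant Delay Offset: −339 days → 29 September 2034.

September 29, 2034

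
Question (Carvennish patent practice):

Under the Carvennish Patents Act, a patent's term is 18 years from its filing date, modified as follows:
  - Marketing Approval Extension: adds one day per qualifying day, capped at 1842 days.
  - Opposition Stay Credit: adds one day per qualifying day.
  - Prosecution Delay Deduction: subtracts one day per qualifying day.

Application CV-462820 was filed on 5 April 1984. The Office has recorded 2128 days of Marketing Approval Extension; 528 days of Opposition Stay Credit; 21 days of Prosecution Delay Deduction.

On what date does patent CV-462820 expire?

2008-09-09

Base term: filing date + 18 years → 5 April 2002.
Marketing Approval Extension: 2128 days claimed exceeds the 1842-day cap, so +1842 days → 21 April 2007.
Opposition Stay Credit: +528 days → 30 September 2008.
Prosecution Delay Deduction: −21 days → 9 September 2008.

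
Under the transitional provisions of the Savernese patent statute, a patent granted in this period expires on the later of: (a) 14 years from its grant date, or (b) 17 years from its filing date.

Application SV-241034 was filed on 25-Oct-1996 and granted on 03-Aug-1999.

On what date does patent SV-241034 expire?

(a) grant + 14 years → 3 August 2013.
(b) filing + 17 years → 25 October 2013.
Later of the two: 25 October 2013.

2013-10-25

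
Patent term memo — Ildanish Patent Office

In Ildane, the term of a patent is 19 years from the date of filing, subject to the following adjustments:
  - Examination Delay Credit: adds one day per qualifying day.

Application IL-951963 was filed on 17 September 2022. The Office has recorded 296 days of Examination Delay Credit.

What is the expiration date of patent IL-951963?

July 10, 2042

Base term: filing date + 19 years → 17 September 2041.
Examination Delay Credit: +296 days → 10 July 2042.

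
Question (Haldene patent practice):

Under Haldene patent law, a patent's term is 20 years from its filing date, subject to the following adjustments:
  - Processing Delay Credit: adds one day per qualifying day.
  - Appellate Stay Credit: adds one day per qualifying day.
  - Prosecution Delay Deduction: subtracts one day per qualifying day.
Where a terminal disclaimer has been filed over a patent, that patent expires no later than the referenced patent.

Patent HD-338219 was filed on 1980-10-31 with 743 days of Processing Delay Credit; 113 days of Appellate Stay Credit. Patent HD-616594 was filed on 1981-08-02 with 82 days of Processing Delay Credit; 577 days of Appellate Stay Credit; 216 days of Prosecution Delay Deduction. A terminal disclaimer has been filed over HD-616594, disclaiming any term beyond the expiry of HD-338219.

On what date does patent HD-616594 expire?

2002-10-19

Natural term of HD-616594:
  Base: filing + 20 years → 2 August 2001.
  Processing Delay Credit: +82 days → 23 October 2001.
  Appellate Stay Credit: +577 days → 23 May 2003.
  Prosecution Delay Deduction: −216 days → 19 October 2002.
Expiry of referenced patent HD-338219:
  Base: filing + 20 years → 31 October 2000.
  Processing Delay Credit: +743 days → 13 November 2002.
  Appellate Stay Credit: +113 days → 6 March 2003.
Terminal disclaimer: HD-616594 expires on the earlier of 19 October 2002 and 6 March 2003.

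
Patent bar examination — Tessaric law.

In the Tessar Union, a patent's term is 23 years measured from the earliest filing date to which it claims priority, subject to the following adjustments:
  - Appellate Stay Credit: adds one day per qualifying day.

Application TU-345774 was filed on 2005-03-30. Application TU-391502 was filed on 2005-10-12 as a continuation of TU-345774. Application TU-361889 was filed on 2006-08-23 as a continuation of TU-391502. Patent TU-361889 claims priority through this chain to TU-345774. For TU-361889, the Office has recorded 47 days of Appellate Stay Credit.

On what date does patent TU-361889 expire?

May 16, 2028

Earliest priority filing: 30 March 2005.
Base term: 30 March 2005 + 23 years → 30 March 2028.
Appellate Stay Credit: +47 days → 16 May 2028.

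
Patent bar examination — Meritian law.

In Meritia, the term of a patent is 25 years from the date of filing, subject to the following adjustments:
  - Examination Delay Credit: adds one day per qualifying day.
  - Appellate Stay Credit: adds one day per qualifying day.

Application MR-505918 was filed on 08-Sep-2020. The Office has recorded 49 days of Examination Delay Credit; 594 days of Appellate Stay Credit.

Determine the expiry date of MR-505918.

Base term: filing date + 25 years → 8 September 2045.
Examination Delay Credit: +49 days → 27 October 2045.
Appellate Stay Credit: +594 days → 13 June 2047.

June 13, 2047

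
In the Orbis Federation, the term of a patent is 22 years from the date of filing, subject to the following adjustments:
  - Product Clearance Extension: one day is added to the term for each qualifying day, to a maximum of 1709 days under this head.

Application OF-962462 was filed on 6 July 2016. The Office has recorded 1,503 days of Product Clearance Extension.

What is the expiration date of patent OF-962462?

Base term: filing date + 22 years → 6 July 2038.
Product Clearance Extension: 1503 days (within the 1709-day cap) → +1503 days → 17 August 2042.

August 17, 2042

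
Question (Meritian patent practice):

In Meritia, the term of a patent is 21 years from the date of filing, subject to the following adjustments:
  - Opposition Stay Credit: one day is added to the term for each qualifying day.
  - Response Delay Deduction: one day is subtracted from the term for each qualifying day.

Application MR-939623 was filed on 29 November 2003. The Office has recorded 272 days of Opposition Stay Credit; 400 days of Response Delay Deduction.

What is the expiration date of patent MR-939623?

2024-07-24

Base term: filing date + 21 years → 29 November 2024.
Opposition Stay Credit: +272 days → 28 August 2025.
Response Delay Deduction: −400 days → 24 July 2024.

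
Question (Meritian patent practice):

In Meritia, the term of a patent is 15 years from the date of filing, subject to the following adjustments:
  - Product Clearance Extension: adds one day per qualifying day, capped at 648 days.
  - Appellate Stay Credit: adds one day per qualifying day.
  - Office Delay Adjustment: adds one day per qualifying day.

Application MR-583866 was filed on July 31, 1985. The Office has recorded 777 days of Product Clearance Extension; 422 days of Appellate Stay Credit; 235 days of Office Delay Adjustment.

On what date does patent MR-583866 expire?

Base term: filing date + 15 years → 31 July 2000.
Product Clearance Extension: 777 days claimed exceeds the 648-day cap, so +648 days → 10 May 2002.
Appellate Stay Credit: +422 days → 6 July 2003.
Office Delay Adjustment: +235 days → 26 February 2004.

February 26, 2004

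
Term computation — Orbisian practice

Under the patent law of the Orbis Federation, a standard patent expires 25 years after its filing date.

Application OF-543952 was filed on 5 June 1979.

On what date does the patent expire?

Filing date + 25 years → 5 June 2004.

2004-06-05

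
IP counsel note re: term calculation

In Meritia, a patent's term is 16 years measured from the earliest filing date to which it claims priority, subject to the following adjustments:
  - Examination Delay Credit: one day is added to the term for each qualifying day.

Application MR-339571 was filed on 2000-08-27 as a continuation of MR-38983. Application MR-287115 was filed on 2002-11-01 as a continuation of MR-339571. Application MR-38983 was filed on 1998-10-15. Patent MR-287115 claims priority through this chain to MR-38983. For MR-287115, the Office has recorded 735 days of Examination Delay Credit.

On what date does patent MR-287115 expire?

2016-10-19

Earliest priority filing: 15 October 1998.
Base term: 15 October 1998 + 16 years → 15 October 2014.
Examination Delay Credit: +735 days → 19 October 2016.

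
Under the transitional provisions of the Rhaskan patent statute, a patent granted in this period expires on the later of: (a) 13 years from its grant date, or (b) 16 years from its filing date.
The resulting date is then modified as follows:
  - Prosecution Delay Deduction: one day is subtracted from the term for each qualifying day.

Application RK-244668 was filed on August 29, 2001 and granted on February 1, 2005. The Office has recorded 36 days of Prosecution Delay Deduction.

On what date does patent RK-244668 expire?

(a) grant + 13 years → 1 February 2018.
(b) filing + 16 years → 29 August 2017.
Later of the two: 1 February 2018.
Prosecution Delay Deduction: −36 days → 27 December 2017.

2017-12-27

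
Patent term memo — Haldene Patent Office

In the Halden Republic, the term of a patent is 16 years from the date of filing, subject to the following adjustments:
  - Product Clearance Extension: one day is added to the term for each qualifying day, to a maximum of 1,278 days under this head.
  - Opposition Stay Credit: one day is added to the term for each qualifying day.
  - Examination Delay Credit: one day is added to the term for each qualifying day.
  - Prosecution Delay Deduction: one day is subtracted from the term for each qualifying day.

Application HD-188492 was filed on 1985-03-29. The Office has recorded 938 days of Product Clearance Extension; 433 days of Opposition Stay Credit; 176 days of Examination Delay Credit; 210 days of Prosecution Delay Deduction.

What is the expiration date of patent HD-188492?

Base term: filing date + 16 years → 29 March 2001.
Product Clearance Extension: 938 days (within the 1278-day cap) → +938 days → 23 October 2003.
Opposition Stay Credit: +433 days → 29 December 2004.
Examination Delay Credit: +176 days → 23 June 2005.
Prosecution Delay Deduction: −210 days → 25 November 2004.

2004-11-25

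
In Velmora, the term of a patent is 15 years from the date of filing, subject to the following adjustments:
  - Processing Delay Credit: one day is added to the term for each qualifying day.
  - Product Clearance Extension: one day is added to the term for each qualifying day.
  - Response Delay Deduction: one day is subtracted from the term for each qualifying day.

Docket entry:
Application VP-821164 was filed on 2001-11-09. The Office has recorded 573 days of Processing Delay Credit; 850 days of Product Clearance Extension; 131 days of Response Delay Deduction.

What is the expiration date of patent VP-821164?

2020-05-24

Base term: filing date + 15 years → 9 November 2016.
Processing Delay Credit: +573 days → 5 June 2018.
Product Clearance Extension: +850 days → 2 October 2020.
Response Delay Deduction: −131 days → 24 May 2020.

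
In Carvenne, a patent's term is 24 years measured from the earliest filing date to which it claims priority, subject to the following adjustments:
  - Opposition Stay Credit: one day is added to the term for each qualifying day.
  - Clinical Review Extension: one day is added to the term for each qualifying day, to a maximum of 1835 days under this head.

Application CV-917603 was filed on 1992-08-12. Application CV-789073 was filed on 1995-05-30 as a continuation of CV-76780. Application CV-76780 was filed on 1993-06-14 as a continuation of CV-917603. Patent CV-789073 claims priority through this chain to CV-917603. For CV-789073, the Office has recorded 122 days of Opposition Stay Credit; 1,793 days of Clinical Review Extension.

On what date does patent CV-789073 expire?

Earliest priority filing: 12 August 1992.
Base term: 12 August 1992 + 24 years → 12 August 2016.
Opposition Stay Credit: +122 days → 12 December 2016.
Clinical Review Extension: 1793 days (within the 1835-day cap) → +1793 days → 9 November 2021.

2021-11-09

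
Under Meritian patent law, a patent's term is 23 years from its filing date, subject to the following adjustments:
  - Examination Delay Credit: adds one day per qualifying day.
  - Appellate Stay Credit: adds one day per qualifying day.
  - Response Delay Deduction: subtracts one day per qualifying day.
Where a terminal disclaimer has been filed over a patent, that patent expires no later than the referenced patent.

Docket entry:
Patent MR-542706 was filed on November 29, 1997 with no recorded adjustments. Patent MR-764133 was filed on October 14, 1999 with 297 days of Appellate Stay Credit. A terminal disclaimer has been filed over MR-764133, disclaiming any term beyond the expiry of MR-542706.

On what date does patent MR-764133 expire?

Natural term of MR-764133:
  Base: filing + 23 years → 14 October 2022.
  Appellate Stay Credit: +297 days → 7 August 2023.
Expiry of referenced patent MR-542706:
  Base: filing + 23 years → 29 November 2020.
Terminal disclaimer: MR-764133 expires on the earlier of 7 August 2023 and 29 November 2020.

November 29, 2020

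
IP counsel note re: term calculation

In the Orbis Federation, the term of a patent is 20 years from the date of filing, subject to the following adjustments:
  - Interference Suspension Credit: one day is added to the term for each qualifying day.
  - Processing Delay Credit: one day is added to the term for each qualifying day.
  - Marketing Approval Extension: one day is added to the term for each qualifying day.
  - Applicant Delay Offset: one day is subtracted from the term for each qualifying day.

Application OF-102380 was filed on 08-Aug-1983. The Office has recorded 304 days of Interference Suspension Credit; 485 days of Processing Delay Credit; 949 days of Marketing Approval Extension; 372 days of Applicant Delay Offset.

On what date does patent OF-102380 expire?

Base term: filing date + 20 years → 8 August 2003.
Interference Suspension Credit: +304 days → 7 June 2004.
Processing Delay Credit: +485 days → 5 October 2005.
Marketing Approval Extension: +949 days → 11 May 2008.
Applicant Delay Offset: −372 days → 5 May 2007.

2007-05-05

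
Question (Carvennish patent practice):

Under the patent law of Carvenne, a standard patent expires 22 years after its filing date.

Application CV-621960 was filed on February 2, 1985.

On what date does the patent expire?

February 2, 2007

Filing date + 22 years → 2 February 2007.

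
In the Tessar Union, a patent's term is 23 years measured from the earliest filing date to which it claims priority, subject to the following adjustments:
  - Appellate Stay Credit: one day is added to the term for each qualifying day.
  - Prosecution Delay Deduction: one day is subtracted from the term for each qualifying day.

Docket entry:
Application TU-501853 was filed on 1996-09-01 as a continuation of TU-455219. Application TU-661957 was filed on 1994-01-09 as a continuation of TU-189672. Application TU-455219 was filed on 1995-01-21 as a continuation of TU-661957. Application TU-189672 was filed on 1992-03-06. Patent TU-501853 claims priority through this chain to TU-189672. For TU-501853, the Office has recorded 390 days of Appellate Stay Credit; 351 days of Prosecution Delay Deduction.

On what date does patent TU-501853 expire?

April 14, 2015

Earliest priority filing: 6 March 1992.
Base term: 6 March 1992 + 23 years → 6 March 2015.
Appellate Stay Credit: +390 days → 30 March 2016.
Prosecution Delay Deduction: −351 days → 14 April 2015.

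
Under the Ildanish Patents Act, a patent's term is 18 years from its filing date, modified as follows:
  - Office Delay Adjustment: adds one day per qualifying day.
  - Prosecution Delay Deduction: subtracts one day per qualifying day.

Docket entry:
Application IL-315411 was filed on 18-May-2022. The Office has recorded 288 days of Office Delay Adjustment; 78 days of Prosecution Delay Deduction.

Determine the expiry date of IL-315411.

Base term: filing date + 18 years → 18 May 2040.
Office Delay Adjustment: +288 days → 2 March 2041.
Prosecution Delay Deduction: −78 days → 14 December 2040.

December 14, 2040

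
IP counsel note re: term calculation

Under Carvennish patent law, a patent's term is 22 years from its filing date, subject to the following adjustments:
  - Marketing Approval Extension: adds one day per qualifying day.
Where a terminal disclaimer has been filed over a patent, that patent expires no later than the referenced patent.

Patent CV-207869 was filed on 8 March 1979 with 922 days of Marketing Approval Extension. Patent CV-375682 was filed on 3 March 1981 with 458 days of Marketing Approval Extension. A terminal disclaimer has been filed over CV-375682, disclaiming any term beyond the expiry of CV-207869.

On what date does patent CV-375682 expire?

Natural term of CV-375682:
  Base: filing + 22 years → 3 March 2003.
  Marketing Approval Extension: +458 days → 3 June 2004.
Expiry of referenced patent CV-207869:
  Base: filing + 22 years → 8 March 2001.
  Marketing Approval Extension: +922 days → 16 September 2003.
Terminal disclaimer: CV-375682 expires on the earlier of 3 June 2004 and 16 September 2003.

2003-09-16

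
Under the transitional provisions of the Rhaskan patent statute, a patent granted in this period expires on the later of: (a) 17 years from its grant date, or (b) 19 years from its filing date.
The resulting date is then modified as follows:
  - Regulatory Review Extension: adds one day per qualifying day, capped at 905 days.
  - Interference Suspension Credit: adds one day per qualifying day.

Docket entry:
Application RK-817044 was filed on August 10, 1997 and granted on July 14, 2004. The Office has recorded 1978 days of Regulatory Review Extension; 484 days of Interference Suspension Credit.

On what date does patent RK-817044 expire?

(a) grant + 17 years → 14 July 2021.
(b) filing + 19 years → 10 August 2016.
Later of the two: 14 July 2021.
Regulatory Review Extension: 1978 days claimed exceeds the 905-day cap, so +905 days → 5 January 2024.
Interference Suspension Credit: +484 days → 3 May 2025.

2025-05-03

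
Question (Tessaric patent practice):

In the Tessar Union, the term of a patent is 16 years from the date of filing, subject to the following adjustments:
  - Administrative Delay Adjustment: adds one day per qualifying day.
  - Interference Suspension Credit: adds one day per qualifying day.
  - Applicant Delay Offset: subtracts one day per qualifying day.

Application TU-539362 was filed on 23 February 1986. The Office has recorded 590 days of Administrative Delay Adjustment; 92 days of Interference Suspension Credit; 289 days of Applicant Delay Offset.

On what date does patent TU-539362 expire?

Base term: filing date + 16 years → 23 February 2002.
Administrative Delay Adjustment: +590 days → 6 October 2003.
Interference Suspension Credit: +92 days → 6 January 2004.
Applicant Delay Offset: −289 days → 23 March 2003.

2003-03-23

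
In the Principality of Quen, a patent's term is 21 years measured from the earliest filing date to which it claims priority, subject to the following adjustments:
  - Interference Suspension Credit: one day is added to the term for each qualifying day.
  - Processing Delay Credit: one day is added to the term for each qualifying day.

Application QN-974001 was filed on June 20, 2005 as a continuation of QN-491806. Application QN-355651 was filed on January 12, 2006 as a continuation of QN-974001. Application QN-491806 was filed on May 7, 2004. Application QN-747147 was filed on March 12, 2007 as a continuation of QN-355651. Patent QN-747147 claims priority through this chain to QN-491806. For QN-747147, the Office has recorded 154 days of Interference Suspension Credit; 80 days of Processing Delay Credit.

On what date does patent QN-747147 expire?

Earliest priority filing: 7 May 2004.
Base term: 7 May 2004 + 21 years → 7 May 2025.
Interference Suspension Credit: +154 days → 8 October 2025.
Processing Delay Credit: +80 days → 27 December 2025.

December 27, 2025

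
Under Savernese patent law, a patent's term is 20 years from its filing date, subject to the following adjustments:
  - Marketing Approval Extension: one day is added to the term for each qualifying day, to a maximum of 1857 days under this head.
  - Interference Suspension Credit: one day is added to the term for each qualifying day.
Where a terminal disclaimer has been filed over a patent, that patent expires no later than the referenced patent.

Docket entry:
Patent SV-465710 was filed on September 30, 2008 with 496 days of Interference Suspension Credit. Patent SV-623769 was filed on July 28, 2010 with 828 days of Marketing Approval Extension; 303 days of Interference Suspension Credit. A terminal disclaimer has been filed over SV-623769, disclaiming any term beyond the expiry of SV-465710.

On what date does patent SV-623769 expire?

Natural term of SV-623769:
  Base: filing + 20 years → 28 July 2030.
  Marketing Approval Extension: 828 days (within the 1857-day cap) → +828 days → 2 November 2032.
  Interference Suspension Credit: +303 days → 1 September 2033.
Expiry of referenced patent SV-465710:
  Base: filing + 20 years → 30 September 2028.
  Interference Suspension Credit: +496 days → 8 February 2030.
Terminal disclaimer: SV-623769 expires on the earlier of 1 September 2033 and 8 February 2030.

2030-02-08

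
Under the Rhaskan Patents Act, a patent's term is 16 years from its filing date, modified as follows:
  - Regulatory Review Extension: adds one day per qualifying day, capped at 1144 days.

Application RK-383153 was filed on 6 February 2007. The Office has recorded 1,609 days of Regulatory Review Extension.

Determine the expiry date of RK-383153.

Base term: filing date + 16 years → 6 February 2023.
Regulatory Review Extension: 1609 days claimed exceeds the 1144-day cap, so +1144 days → 26 March 2026.

2026-03-26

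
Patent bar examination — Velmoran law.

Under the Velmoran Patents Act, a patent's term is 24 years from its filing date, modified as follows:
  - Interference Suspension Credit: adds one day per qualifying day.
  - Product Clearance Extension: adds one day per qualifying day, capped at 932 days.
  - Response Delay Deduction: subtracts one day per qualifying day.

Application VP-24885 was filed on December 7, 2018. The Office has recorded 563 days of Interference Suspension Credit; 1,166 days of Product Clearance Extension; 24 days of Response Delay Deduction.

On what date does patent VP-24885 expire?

2046-12-17

Base term: filing date + 24 years → 7 December 2042.
Interference Suspension Credit: +563 days → 22 June 2044.
Product Clearance Extension: 1166 days claimed exceeds the 932-day cap, so +932 days → 10 January 2047.
Response Delay Deduction: −24 days → 17 December 2046.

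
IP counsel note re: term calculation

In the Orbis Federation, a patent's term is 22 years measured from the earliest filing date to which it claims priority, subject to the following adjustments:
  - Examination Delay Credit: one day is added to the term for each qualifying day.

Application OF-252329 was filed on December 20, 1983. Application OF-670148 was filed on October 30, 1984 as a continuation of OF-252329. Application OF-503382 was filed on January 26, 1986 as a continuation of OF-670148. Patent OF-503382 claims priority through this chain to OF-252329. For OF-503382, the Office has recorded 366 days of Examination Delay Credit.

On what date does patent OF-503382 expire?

Earliest priority filing: 20 December 1983.
Base term: 20 December 1983 + 22 years → 20 December 2005.
Examination Delay Credit: +366 days → 21 December 2006.

December 21, 2006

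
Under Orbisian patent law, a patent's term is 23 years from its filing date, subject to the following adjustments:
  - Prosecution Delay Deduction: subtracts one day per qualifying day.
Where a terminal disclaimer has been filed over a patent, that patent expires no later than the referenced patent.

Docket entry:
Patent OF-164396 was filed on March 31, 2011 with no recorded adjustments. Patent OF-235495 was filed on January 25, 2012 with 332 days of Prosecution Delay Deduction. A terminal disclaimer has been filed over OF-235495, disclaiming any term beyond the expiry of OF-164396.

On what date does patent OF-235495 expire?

February 27, 2034

Natural term of OF-235495:
  Base: filing + 23 years → 25 January 2035.
  Prosecution Delay Deduction: −332 days → 27 February 2034.
Expiry of referenced patent OF-164396:
  Base: filing + 23 years → 31 March 2034.
Terminal disclaimer: OF-235495 expires on the earlier of 27 February 2034 and 31 March 2034.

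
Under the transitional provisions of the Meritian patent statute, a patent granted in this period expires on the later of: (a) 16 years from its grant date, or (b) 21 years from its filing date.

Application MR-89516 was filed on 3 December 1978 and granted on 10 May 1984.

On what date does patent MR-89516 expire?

May 10, 2000

(a) grant + 16 years → 10 May 2000.
(b) filing + 21 years → 3 December 1999.
Later of the two: 10 May 2000.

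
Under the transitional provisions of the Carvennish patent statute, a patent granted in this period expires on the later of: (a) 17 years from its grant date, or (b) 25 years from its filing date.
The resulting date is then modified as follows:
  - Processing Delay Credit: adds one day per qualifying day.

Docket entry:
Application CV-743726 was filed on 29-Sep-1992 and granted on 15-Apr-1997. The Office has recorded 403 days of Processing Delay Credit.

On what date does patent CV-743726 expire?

2018-11-06

(a) grant + 17 years → 15 April 2014.
(b) filing + 25 years → 29 September 2017.
Later of the two: 29 September 2017.
Processing Delay Credit: +403 days → 6 November 2018.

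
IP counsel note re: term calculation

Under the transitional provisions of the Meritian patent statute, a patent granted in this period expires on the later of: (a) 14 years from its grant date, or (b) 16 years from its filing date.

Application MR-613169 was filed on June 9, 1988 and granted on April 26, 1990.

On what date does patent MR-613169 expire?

(a) grant + 14 years → 26 April 2004.
(b) filing + 16 years → 9 June 2004.
Later of the two: 9 June 2004.

June 9, 2004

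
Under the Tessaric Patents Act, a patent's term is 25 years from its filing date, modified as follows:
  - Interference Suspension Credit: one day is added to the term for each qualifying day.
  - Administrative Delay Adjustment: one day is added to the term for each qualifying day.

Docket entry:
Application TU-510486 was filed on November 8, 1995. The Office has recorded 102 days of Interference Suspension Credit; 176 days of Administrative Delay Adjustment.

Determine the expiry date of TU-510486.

Base term: filing date + 25 years → 8 November 2020.
Interference Suspension Credit: +102 days → 18 February 2021.
Administrative Delay Adjustment: +176 days → 13 August 2021.

2021-08-13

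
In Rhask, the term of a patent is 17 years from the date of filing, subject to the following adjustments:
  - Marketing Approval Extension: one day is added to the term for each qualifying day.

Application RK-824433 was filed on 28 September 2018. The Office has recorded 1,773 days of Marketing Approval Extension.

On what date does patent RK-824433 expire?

2040-08-05

Base term: filing date + 17 years → 28 September 2035.
Marketing Approval Extension: +1773 days → 5 August 2040.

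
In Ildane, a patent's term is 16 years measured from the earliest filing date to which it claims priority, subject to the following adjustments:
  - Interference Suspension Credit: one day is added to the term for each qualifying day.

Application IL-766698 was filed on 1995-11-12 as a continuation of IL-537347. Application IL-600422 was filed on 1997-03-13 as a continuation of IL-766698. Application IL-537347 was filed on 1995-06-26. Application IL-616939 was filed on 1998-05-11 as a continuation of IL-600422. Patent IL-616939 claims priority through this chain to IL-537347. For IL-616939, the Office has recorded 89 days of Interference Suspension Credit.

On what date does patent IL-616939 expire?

Earliest priority filing: 26 June 1995.
Base term: 26 June 1995 + 16 years → 26 June 2011.
Interference Suspension Credit: +89 days → 23 September 2011.

2011-09-23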